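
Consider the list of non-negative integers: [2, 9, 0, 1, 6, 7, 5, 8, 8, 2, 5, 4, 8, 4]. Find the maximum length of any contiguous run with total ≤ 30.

7

[2] sum 2 len 1
[2, 9] sum 11 len 2
[2, 9, 0] sum 11 len 3
[2, 9, 0, 1] sum 12 len 4
[2, 9, 0, 1, 6] sum 18 len 5
[2, 9, 0, 1, 6, 7] sum 25 len 6
[2, 9, 0, 1, 6, 7, 5] sum 30 len 7
[0, 1, 6, 7, 5, 8] sum 27 len 6
[7, 5, 8, 8] sum 28 len 4
[7, 5, 8, 8, 2] sum 30 len 5
[5, 8, 8, 2, 5] sum 28 len 5
[8, 8, 2, 5, 4] sum 27 len 5
[8, 2, 5, 4, 8] sum 27 len 5
[2, 5, 4, 8, 4] sum 23 len 5
Longest length seen: 7.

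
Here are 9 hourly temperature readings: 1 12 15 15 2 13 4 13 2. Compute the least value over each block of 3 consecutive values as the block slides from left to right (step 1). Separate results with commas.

1, 12, 2, 2, 2, 4, 2

1 12 15 → min 1
12 15 15 → min 12
15 15 2 → min 2
15 2 13 → min 2
2 13 4 → min 2
13 4 13 → min 4
4 13 2 → min 2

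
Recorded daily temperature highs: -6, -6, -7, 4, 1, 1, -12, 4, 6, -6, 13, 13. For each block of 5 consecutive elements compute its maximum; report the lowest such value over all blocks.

4

Each size-5 window and its max:
-6 -6 -7 4 1 → max 4
-6 -7 4 1 1 → max 4
-7 4 1 1 -12 → max 4
4 1 1 -12 4 → max 4
1 1 -12 4 6 → max 6
1 -12 4 6 -6 → max 6
-12 4 6 -6 13 → max 13
4 6 -6 13 13 → max 13
Lowest of these is 4.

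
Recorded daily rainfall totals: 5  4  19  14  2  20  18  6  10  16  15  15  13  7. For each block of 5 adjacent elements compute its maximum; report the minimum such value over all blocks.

16

Each size-5 window and its max:
5 4 19 14 2 → max 19
4 19 14 2 20 → max 20
19 14 2 20 18 → max 20
14 2 20 18 6 → max 20
2 20 18 6 10 → max 20
20 18 6 10 16 → max 20
18 6 10 16 15 → max 18
6 10 16 15 15 → max 16
10 16 15 15 13 → max 16
16 15 15 13 7 → max 16
Minimum of these is 16.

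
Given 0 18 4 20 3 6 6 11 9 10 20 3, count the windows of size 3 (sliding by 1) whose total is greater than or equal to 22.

9

[0, 18, 4] → sum 22  ≥ 22 ✓
[18, 4, 20] → sum 42  ≥ 22 ✓
[4, 20, 3] → sum 27  ≥ 22 ✓
[20, 3, 6] → sum 29  ≥ 22 ✓
[3, 6, 6] → sum 15
[6, 6, 11] → sum 23  ≥ 22 ✓
[6, 11, 9] → sum 26  ≥ 22 ✓
[11, 9, 10] → sum 30  ≥ 22 ✓
[9, 10, 20] → sum 39  ≥ 22 ✓
[10, 20, 3] → sum 33  ≥ 22 ✓
9 windows satisfy the condition.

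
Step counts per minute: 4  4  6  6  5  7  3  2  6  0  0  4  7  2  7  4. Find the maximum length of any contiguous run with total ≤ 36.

Extend to the right; shrink from the left whenever the sum exceeds 36:
→ 4: sum 4, len 1
→ 4: sum 8, len 2
→ 6: sum 14, len 3
→ 6: sum 20, len 4
→ 5: sum 25, len 5
→ 7: sum 32, len 6
→ 3: sum 35, len 7
→ 2 (dropped 4): sum 33, len 7
→ 6 (dropped 4): sum 35, len 7
→ 0: sum 35, len 8
→ 0: sum 35, len 9
→ 4 (dropped 6): sum 33, len 9
→ 7 (dropped 6): sum 34, len 9
→ 2: sum 36, len 10
→ 7 (dropped 5, 7): sum 31, len 9
→ 4: sum 35, len 10
Longest length seen: 10.

10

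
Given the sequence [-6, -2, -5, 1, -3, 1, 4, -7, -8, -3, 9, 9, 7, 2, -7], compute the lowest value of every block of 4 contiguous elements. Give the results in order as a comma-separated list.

[-6, -2, -5, 1] → min -6
[-2, -5, 1, -3] → min -5
[-5, 1, -3, 1] → min -5
[1, -3, 1, 4] → min -3
[-3, 1, 4, -7] → min -7
[1, 4, -7, -8] → min -8
[4, -7, -8, -3] → min -8
[-7, -8, -3, 9] → min -8
[-8, -3, 9, 9] → min -8
[-3, 9, 9, 7] → min -3
[9, 9, 7, 2] → min 2
[9, 7, 2, -7] → min -7

-6, -5, -5, -3, -7, -8, -8, -8, -8, -3, 2, -7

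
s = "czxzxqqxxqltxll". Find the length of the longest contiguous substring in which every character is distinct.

add c: [c] len 1
add z: [c, z] len 2
add x: [c, z, x] len 3
add z (repeat z, move left end past it): [x, z] len 2
add x (repeat x, move left end past it): [z, x] len 2
add q: [z, x, q] len 3
add q (repeat q, move left end past it): [q] len 1
add x: [q, x] len 2
add x (repeat x, move left end past it): [x] len 1
add q: [x, q] len 2
add l: [x, q, l] len 3
add t: [x, q, l, t] len 4
add x (repeat x, move left end past it): [q, l, t, x] len 4
add l (repeat l, move left end past it): [t, x, l] len 3
add l (repeat l, move left end past it): [l] len 1
Longest all-distinct length: 4.

4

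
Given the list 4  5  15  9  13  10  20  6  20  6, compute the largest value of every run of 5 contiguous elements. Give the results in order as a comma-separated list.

4 5 15 9 13 → max 15
5 15 9 13 10 → max 15
15 9 13 10 20 → max 20
9 13 10 20 6 → max 20
13 10 20 6 20 → max 20
10 20 6 20 6 → max 20

15, 15, 20, 20, 20, 20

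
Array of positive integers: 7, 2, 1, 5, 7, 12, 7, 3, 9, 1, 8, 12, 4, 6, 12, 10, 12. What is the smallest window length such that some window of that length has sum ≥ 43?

add 7: running sum 7 < 43
add 2: running sum 9 < 43
add 1: running sum 10 < 43
add 5: running sum 15 < 43
add 7: running sum 22 < 43
add 12: running sum 34 < 43
add 7: running sum 41 < 43
add 3: shortest ending here [7, 2, 1, 5, 7, 12, 7, 3] sum 44, len 8
add 9: shortest ending here [5, 7, 12, 7, 3, 9] sum 43, len 6
add 1: shortest ending here [5, 7, 12, 7, 3, 9, 1] sum 44, len 7
add 8: shortest ending here [7, 12, 7, 3, 9, 1, 8] sum 47, len 7
add 12: shortest ending here [12, 7, 3, 9, 1, 8, 12] sum 52, len 7
add 4: shortest ending here [7, 3, 9, 1, 8, 12, 4] sum 44, len 7
add 6: shortest ending here [3, 9, 1, 8, 12, 4, 6] sum 43, len 7
add 12: shortest ending here [1, 8, 12, 4, 6, 12] sum 43, len 6
add 10: shortest ending here [12, 4, 6, 12, 10] sum 44, len 5
add 12: shortest ending here [4, 6, 12, 10, 12] sum 44, len 5
Shortest qualifying length: 5.

5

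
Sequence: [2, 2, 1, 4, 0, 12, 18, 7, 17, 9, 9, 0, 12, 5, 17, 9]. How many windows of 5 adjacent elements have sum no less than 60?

2

2 2 1 4 0 → sum 9
2 1 4 0 12 → sum 19
1 4 0 12 18 → sum 35
4 0 12 18 7 → sum 41
0 12 18 7 17 → sum 54
12 18 7 17 9 → sum 63  ≥ 60 ✓
18 7 17 9 9 → sum 60  ≥ 60 ✓
7 17 9 9 0 → sum 42
17 9 9 0 12 → sum 47
9 9 0 12 5 → sum 35
9 0 12 5 17 → sum 43
0 12 5 17 9 → sum 43
2 windows satisfy the condition.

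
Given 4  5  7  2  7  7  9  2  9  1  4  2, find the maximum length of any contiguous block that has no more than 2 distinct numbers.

Extend right; when distinct count exceeds 2, shrink from the left:
[4] 1 distinct, len 1
[4, 5] 2 distinct, len 2
[5, 7] 2 distinct, len 2
[7, 2] 2 distinct, len 2
[7, 2, 7] 2 distinct, len 3
[7, 2, 7, 7] 2 distinct, len 4
[7, 7, 9] 2 distinct, len 3
[9, 2] 2 distinct, len 2
[9, 2, 9] 2 distinct, len 3
[9, 1] 2 distinct, len 2
[1, 4] 2 distinct, len 2
[4, 2] 2 distinct, len 2
Longest length with ≤2 distinct: 4.

4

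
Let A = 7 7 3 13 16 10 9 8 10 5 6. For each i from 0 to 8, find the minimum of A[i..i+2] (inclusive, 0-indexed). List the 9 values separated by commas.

3, 3, 3, 10, 9, 8, 8, 5, 5

(7, 7, 3) → min 3
(7, 3, 13) → min 3
(3, 13, 16) → min 3
(13, 16, 10) → min 10
(16, 10, 9) → min 9
(10, 9, 8) → min 8
(9, 8, 10) → min 8
(8, 10, 5) → min 5
(10, 5, 6) → min 5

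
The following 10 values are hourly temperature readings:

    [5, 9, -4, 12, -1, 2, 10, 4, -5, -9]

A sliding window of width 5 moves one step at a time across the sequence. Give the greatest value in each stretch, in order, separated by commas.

12, 12, 12, 12, 10, 10

5 9 -4 12 -1 → max 12
9 -4 12 -1 2 → max 12
-4 12 -1 2 10 → max 12
12 -1 2 10 4 → max 12
-1 2 10 4 -5 → max 10
2 10 4 -5 -9 → max 10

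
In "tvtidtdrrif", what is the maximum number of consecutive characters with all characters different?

[t] len 1
[t, v] len 2
[v, t] len 2
[v, t, i] len 3
[v, t, i, d] len 4
[i, d, t] len 3
[t, d] len 2
[t, d, r] len 3
[r] len 1
[r, i] len 2
[r, i, f] len 3
Longest all-distinct length: 4.

4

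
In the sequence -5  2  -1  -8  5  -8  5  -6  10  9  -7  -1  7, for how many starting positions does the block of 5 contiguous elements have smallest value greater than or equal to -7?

3

-5 2 -1 -8 5 → min -8
2 -1 -8 5 -8 → min -8
-1 -8 5 -8 5 → min -8
-8 5 -8 5 -6 → min -8
5 -8 5 -6 10 → min -8
-8 5 -6 10 9 → min -8
5 -6 10 9 -7 → min -7  ≥ -7 ✓
-6 10 9 -7 -1 → min -7  ≥ -7 ✓
10 9 -7 -1 7 → min -7  ≥ -7 ✓
3 windows satisfy the condition.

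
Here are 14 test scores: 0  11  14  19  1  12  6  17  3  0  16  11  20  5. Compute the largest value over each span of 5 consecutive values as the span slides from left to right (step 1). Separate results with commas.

Sliding a size-5 window across the 14 values:
0 11 14 19 1 → max 19
11 14 19 1 12 → max 19
14 19 1 12 6 → max 19
19 1 12 6 17 → max 19
1 12 6 17 3 → max 17
12 6 17 3 0 → max 17
6 17 3 0 16 → max 17
17 3 0 16 11 → max 17
3 0 16 11 20 → max 20
0 16 11 20 5 → max 20

19, 19, 19, 19, 17, 17, 17, 17, 20, 20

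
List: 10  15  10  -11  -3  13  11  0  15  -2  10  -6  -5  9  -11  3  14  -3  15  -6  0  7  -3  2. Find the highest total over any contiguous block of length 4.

39

(10, 15, 10, -11) → sum 24
(15, 10, -11, -3) → sum 11
(10, -11, -3, 13) → sum 9
(-11, -3, 13, 11) → sum 10
(-3, 13, 11, 0) → sum 21
(13, 11, 0, 15) → sum 39
(11, 0, 15, -2) → sum 24
(0, 15, -2, 10) → sum 23
(15, -2, 10, -6) → sum 17
(-2, 10, -6, -5) → sum -3
(10, -6, -5, 9) → sum 8
(-6, -5, 9, -11) → sum -13
(-5, 9, -11, 3) → sum -4
(9, -11, 3, 14) → sum 15
(-11, 3, 14, -3) → sum 3
(3, 14, -3, 15) → sum 29
(14, -3, 15, -6) → sum 20
(-3, 15, -6, 0) → sum 6
(15, -6, 0, 7) → sum 16
(-6, 0, 7, -3) → sum -2
(0, 7, -3, 2) → sum 6
Highest of these is 39.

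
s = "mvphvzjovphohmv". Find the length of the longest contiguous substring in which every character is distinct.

6

[m] len 1
[m, v] len 2
[m, v, p] len 3
[m, v, p, h] len 4
[p, h, v] len 3
[p, h, v, z] len 4
[p, h, v, z, j] len 5
[p, h, v, z, j, o] len 6
[z, j, o, v] len 4
[z, j, o, v, p] len 5
[z, j, o, v, p, h] len 6
[v, p, h, o] len 4
[o, h] len 2
[o, h, m] len 3
[o, h, m, v] len 4
Longest all-distinct length: 6.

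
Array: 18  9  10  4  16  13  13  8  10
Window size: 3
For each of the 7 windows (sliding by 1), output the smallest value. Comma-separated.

18 9 10 → min 9
9 10 4 → min 4
10 4 16 → min 4
4 16 13 → min 4
16 13 13 → min 13
13 13 8 → min 8
13 8 10 → min 8

9, 4, 4, 4, 13, 8, 8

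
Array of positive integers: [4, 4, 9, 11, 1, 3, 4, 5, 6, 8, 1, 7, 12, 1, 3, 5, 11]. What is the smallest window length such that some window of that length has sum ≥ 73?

add 4: running sum 4 < 73
add 4: running sum 8 < 73
add 9: running sum 17 < 73
add 11: running sum 28 < 73
add 1: running sum 29 < 73
add 3: running sum 32 < 73
add 4: running sum 36 < 73
add 5: running sum 41 < 73
add 6: running sum 47 < 73
add 8: running sum 55 < 73
add 1: running sum 56 < 73
add 7: running sum 63 < 73
end 12: [4, 4, 9, 11, 1, 3, 4, 5, 6, 8, 1, 7, 12] sum 75, len 13
end 13: [4, 4, 9, 11, 1, 3, 4, 5, 6, 8, 1, 7, 12, 1] sum 76, len 14
end 14: [4, 9, 11, 1, 3, 4, 5, 6, 8, 1, 7, 12, 1, 3] sum 75, len 14
end 15: [9, 11, 1, 3, 4, 5, 6, 8, 1, 7, 12, 1, 3, 5] sum 76, len 14
end 16: [11, 1, 3, 4, 5, 6, 8, 1, 7, 12, 1, 3, 5, 11] sum 78, len 14
Shortest qualifying length: 13.

13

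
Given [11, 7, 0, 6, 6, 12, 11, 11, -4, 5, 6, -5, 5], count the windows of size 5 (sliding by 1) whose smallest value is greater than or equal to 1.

1

(11, 7, 0, 6, 6) → min 0
(7, 0, 6, 6, 12) → min 0
(0, 6, 6, 12, 11) → min 0
(6, 6, 12, 11, 11) → min 6  ≥ 1 ✓
(6, 12, 11, 11, -4) → min -4
(12, 11, 11, -4, 5) → min -4
(11, 11, -4, 5, 6) → min -4
(11, -4, 5, 6, -5) → min -5
(-4, 5, 6, -5, 5) → min -5
1 window satisfy the condition.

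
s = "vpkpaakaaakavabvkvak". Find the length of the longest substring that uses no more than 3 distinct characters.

Extend right; when distinct count exceeds 3, shrink from the left:
[v] 1 distinct, len 1
[v, p] 2 distinct, len 2
[v, p, k] 3 distinct, len 3
[v, p, k, p] 3 distinct, len 4
[p, k, p, a] 3 distinct, len 4
[p, k, p, a, a] 3 distinct, len 5
[p, k, p, a, a, k] 3 distinct, len 6
[p, k, p, a, a, k, a] 3 distinct, len 7
[p, k, p, a, a, k, a, a] 3 distinct, len 8
[p, k, p, a, a, k, a, a, a] 3 distinct, len 9
[p, k, p, a, a, k, a, a, a, k] 3 distinct, len 10
[p, k, p, a, a, k, a, a, a, k, a] 3 distinct, len 11
[a, a, k, a, a, a, k, a, v] 3 distinct, len 9
[a, a, k, a, a, a, k, a, v, a] 3 distinct, len 10
[a, v, a, b] 3 distinct, len 4
[a, v, a, b, v] 3 distinct, len 5
[b, v, k] 3 distinct, len 3
[b, v, k, v] 3 distinct, len 4
[v, k, v, a] 3 distinct, len 4
[v, k, v, a, k] 3 distinct, len 5
Longest length with ≤3 distinct: 11.

11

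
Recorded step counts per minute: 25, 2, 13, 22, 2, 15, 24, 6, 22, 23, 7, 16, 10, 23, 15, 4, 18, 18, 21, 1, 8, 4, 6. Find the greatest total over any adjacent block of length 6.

Each size-6 window and its sum:
[25, 2, 13, 22, 2, 15] → sum 79
[2, 13, 22, 2, 15, 24] → sum 78
[13, 22, 2, 15, 24, 6] → sum 82
[22, 2, 15, 24, 6, 22] → sum 91
[2, 15, 24, 6, 22, 23] → sum 92
[15, 24, 6, 22, 23, 7] → sum 97
[24, 6, 22, 23, 7, 16] → sum 98
[6, 22, 23, 7, 16, 10] → sum 84
[22, 23, 7, 16, 10, 23] → sum 101
[23, 7, 16, 10, 23, 15] → sum 94
[7, 16, 10, 23, 15, 4] → sum 75
[16, 10, 23, 15, 4, 18] → sum 86
[10, 23, 15, 4, 18, 18] → sum 88
[23, 15, 4, 18, 18, 21] → sum 99
[15, 4, 18, 18, 21, 1] → sum 77
[4, 18, 18, 21, 1, 8] → sum 70
[18, 18, 21, 1, 8, 4] → sum 70
[18, 21, 1, 8, 4, 6] → sum 58
Greatest of these is 101.

101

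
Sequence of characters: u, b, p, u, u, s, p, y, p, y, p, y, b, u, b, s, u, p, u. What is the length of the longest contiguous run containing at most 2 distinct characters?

[u] 1 distinct, len 1
[u, b] 2 distinct, len 2
[b, p] 2 distinct, len 2
[p, u] 2 distinct, len 2
[p, u, u] 2 distinct, len 3
[u, u, s] 2 distinct, len 3
[s, p] 2 distinct, len 2
[p, y] 2 distinct, len 2
[p, y, p] 2 distinct, len 3
[p, y, p, y] 2 distinct, len 4
[p, y, p, y, p] 2 distinct, len 5
[p, y, p, y, p, y] 2 distinct, len 6
[y, b] 2 distinct, len 2
[b, u] 2 distinct, len 2
[b, u, b] 2 distinct, len 3
[b, s] 2 distinct, len 2
[s, u] 2 distinct, len 2
[u, p] 2 distinct, len 2
[u, p, u] 2 distinct, len 3
Longest length with ≤2 distinct: 6.

6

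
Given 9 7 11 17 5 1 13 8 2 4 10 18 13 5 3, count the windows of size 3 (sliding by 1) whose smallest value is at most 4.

9 7 11 → min 7
7 11 17 → min 7
11 17 5 → min 5
17 5 1 → min 1  ≤ 4 ✓
5 1 13 → min 1  ≤ 4 ✓
1 13 8 → min 1  ≤ 4 ✓
13 8 2 → min 2  ≤ 4 ✓
8 2 4 → min 2  ≤ 4 ✓
2 4 10 → min 2  ≤ 4 ✓
4 10 18 → min 4  ≤ 4 ✓
10 18 13 → min 10
18 13 5 → min 5
13 5 3 → min 3  ≤ 4 ✓
8 windows satisfy the condition.

8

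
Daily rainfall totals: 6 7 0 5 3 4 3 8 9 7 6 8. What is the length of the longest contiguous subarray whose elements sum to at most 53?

10

Extend to the right; shrink from the left whenever the sum exceeds 53:
add 6: [6] sum 6, len 1
add 7: [6, 7] sum 13, len 2
add 0: [6, 7, 0] sum 13, len 3
add 5: [6, 7, 0, 5] sum 18, len 4
add 3: [6, 7, 0, 5, 3] sum 21, len 5
add 4: [6, 7, 0, 5, 3, 4] sum 25, len 6
add 3: [6, 7, 0, 5, 3, 4, 3] sum 28, len 7
add 8: [6, 7, 0, 5, 3, 4, 3, 8] sum 36, len 8
add 9: [6, 7, 0, 5, 3, 4, 3, 8, 9] sum 45, len 9
add 7: [6, 7, 0, 5, 3, 4, 3, 8, 9, 7] sum 52, len 10
add 6: [7, 0, 5, 3, 4, 3, 8, 9, 7, 6] sum 52, len 10
add 8: [0, 5, 3, 4, 3, 8, 9, 7, 6, 8] sum 53, len 10
Longest length seen: 10.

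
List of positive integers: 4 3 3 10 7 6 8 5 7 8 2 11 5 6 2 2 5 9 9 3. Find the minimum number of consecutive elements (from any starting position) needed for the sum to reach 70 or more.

11

add 4: running sum 4 < 70
add 3: running sum 7 < 70
add 3: running sum 10 < 70
add 10: running sum 20 < 70
add 7: running sum 27 < 70
add 6: running sum 33 < 70
add 8: running sum 41 < 70
add 5: running sum 46 < 70
add 7: running sum 53 < 70
add 8: running sum 61 < 70
add 2: running sum 63 < 70
end 11: [3, 3, 10, 7, 6, 8, 5, 7, 8, 2, 11] sum 70, len 11
end 12: [3, 10, 7, 6, 8, 5, 7, 8, 2, 11, 5] sum 72, len 11
end 13: [10, 7, 6, 8, 5, 7, 8, 2, 11, 5, 6] sum 75, len 11
end 14: [10, 7, 6, 8, 5, 7, 8, 2, 11, 5, 6, 2] sum 77, len 12
end 15: [10, 7, 6, 8, 5, 7, 8, 2, 11, 5, 6, 2, 2] sum 79, len 13
end 16: [7, 6, 8, 5, 7, 8, 2, 11, 5, 6, 2, 2, 5] sum 74, len 13
end 17: [8, 5, 7, 8, 2, 11, 5, 6, 2, 2, 5, 9] sum 70, len 12
end 18: [5, 7, 8, 2, 11, 5, 6, 2, 2, 5, 9, 9] sum 71, len 12
end 19: [5, 7, 8, 2, 11, 5, 6, 2, 2, 5, 9, 9, 3] sum 74, len 13
Shortest qualifying length: 11.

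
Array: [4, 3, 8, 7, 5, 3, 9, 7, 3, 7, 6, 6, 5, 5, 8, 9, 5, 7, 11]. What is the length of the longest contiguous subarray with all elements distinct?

[4] len 1
[4, 3] len 2
[4, 3, 8] len 3
[4, 3, 8, 7] len 4
[4, 3, 8, 7, 5] len 5
[8, 7, 5, 3] len 4
[8, 7, 5, 3, 9] len 5
[5, 3, 9, 7] len 4
[9, 7, 3] len 3
[3, 7] len 2
[3, 7, 6] len 3
[6] len 1
[6, 5] len 2
[5] len 1
[5, 8] len 2
[5, 8, 9] len 3
[8, 9, 5] len 3
[8, 9, 5, 7] len 4
[8, 9, 5, 7, 11] len 5
Longest all-distinct length: 5.

5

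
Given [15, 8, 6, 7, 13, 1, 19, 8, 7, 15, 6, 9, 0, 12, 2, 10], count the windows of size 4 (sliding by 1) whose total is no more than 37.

[15, 8, 6, 7] → sum 36  ≤ 37 ✓
[8, 6, 7, 13] → sum 34  ≤ 37 ✓
[6, 7, 13, 1] → sum 27  ≤ 37 ✓
[7, 13, 1, 19] → sum 40
[13, 1, 19, 8] → sum 41
[1, 19, 8, 7] → sum 35  ≤ 37 ✓
[19, 8, 7, 15] → sum 49
[8, 7, 15, 6] → sum 36  ≤ 37 ✓
[7, 15, 6, 9] → sum 37  ≤ 37 ✓
[15, 6, 9, 0] → sum 30  ≤ 37 ✓
[6, 9, 0, 12] → sum 27  ≤ 37 ✓
[9, 0, 12, 2] → sum 23  ≤ 37 ✓
[0, 12, 2, 10] → sum 24  ≤ 37 ✓
10 windows satisfy the condition.

10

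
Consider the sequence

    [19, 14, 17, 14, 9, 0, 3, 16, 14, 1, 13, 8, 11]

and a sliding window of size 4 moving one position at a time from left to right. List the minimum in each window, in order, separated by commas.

Sliding a size-4 window across the 13 values:
19 14 17 14 → min 14
14 17 14 9 → min 9
17 14 9 0 → min 0
14 9 0 3 → min 0
9 0 3 16 → min 0
0 3 16 14 → min 0
3 16 14 1 → min 1
16 14 1 13 → min 1
14 1 13 8 → min 1
1 13 8 11 → min 1

14, 9, 0, 0, 0, 0, 1, 1, 1, 1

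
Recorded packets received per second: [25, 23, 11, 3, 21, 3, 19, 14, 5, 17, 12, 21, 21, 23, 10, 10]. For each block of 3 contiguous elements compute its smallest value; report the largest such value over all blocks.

[25, 23, 11] → min 11
[23, 11, 3] → min 3
[11, 3, 21] → min 3
[3, 21, 3] → min 3
[21, 3, 19] → min 3
[3, 19, 14] → min 3
[19, 14, 5] → min 5
[14, 5, 17] → min 5
[5, 17, 12] → min 5
[17, 12, 21] → min 12
[12, 21, 21] → min 12
[21, 21, 23] → min 21
[21, 23, 10] → min 10
[23, 10, 10] → min 10
Largest of these is 21.

21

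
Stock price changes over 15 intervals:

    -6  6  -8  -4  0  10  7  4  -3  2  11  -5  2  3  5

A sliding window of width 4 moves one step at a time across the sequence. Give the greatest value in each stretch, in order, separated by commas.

(-6, 6, -8, -4) → max 6
(6, -8, -4, 0) → max 6
(-8, -4, 0, 10) → max 10
(-4, 0, 10, 7) → max 10
(0, 10, 7, 4) → max 10
(10, 7, 4, -3) → max 10
(7, 4, -3, 2) → max 7
(4, -3, 2, 11) → max 11
(-3, 2, 11, -5) → max 11
(2, 11, -5, 2) → max 11
(11, -5, 2, 3) → max 11
(-5, 2, 3, 5) → max 5

6, 6, 10, 10, 10, 10, 7, 11, 11, 11, 11, 5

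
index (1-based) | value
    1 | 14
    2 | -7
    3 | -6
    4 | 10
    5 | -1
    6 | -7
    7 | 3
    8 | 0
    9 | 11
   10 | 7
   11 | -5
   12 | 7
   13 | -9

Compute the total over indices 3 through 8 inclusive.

-1

Elements at indices 3..8: -6, 10, -1, -7, 3, 0
sum(-6, 10, -1, -7, 3, 0) = -1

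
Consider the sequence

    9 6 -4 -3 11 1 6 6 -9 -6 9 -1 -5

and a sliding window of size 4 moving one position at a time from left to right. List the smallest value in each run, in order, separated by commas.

[9, 6, -4, -3] → min -4
[6, -4, -3, 11] → min -4
[-4, -3, 11, 1] → min -4
[-3, 11, 1, 6] → min -3
[11, 1, 6, 6] → min 1
[1, 6, 6, -9] → min -9
[6, 6, -9, -6] → min -9
[6, -9, -6, 9] → min -9
[-9, -6, 9, -1] → min -9
[-6, 9, -1, -5] → min -6

-4, -4, -4, -3, 1, -9, -9, -9, -9, -6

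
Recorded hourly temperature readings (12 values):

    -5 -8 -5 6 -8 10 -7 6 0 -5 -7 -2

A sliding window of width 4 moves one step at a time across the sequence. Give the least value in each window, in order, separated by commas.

(-5, -8, -5, 6) → min -8
(-8, -5, 6, -8) → min -8
(-5, 6, -8, 10) → min -8
(6, -8, 10, -7) → min -8
(-8, 10, -7, 6) → min -8
(10, -7, 6, 0) → min -7
(-7, 6, 0, -5) → min -7
(6, 0, -5, -7) → min -7
(0, -5, -7, -2) → min -7

-8, -8, -8, -8, -8, -7, -7, -7, -7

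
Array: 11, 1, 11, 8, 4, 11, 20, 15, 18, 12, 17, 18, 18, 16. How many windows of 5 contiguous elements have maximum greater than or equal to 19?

5

11 1 11 8 4 → max 11
1 11 8 4 11 → max 11
11 8 4 11 20 → max 20  ≥ 19 ✓
8 4 11 20 15 → max 20  ≥ 19 ✓
4 11 20 15 18 → max 20  ≥ 19 ✓
11 20 15 18 12 → max 20  ≥ 19 ✓
20 15 18 12 17 → max 20  ≥ 19 ✓
15 18 12 17 18 → max 18
18 12 17 18 18 → max 18
12 17 18 18 16 → max 18
5 windows satisfy the condition.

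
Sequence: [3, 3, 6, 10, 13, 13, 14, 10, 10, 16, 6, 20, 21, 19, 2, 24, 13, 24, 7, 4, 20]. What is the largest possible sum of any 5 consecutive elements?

86

Window sums for each of the 17 positions:
[3, 3, 6, 10, 13] → sum 35
[3, 6, 10, 13, 13] → sum 45
[6, 10, 13, 13, 14] → sum 56
[10, 13, 13, 14, 10] → sum 60
[13, 13, 14, 10, 10] → sum 60
[13, 14, 10, 10, 16] → sum 63
[14, 10, 10, 16, 6] → sum 56
[10, 10, 16, 6, 20] → sum 62
[10, 16, 6, 20, 21] → sum 73
[16, 6, 20, 21, 19] → sum 82
[6, 20, 21, 19, 2] → sum 68
[20, 21, 19, 2, 24] → sum 86
[21, 19, 2, 24, 13] → sum 79
[19, 2, 24, 13, 24] → sum 82
[2, 24, 13, 24, 7] → sum 70
[24, 13, 24, 7, 4] → sum 72
[13, 24, 7, 4, 20] → sum 68
Largest of these is 86.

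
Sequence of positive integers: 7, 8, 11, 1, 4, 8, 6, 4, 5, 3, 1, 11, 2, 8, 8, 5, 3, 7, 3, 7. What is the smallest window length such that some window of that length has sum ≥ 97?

18

add 7: running sum 7 < 97
add 8: running sum 15 < 97
add 11: running sum 26 < 97
add 1: running sum 27 < 97
add 4: running sum 31 < 97
add 8: running sum 39 < 97
add 6: running sum 45 < 97
add 4: running sum 49 < 97
add 5: running sum 54 < 97
add 3: running sum 57 < 97
add 1: running sum 58 < 97
add 11: running sum 69 < 97
add 2: running sum 71 < 97
add 8: running sum 79 < 97
add 8: running sum 87 < 97
add 5: running sum 92 < 97
add 3: running sum 95 < 97
add 7: shortest ending here [7, 8, 11, 1, 4, 8, 6, 4, 5, 3, 1, 11, 2, 8, 8, 5, 3, 7] sum 102, len 18
add 3: shortest ending here [8, 11, 1, 4, 8, 6, 4, 5, 3, 1, 11, 2, 8, 8, 5, 3, 7, 3] sum 98, len 18
add 7: shortest ending here [11, 1, 4, 8, 6, 4, 5, 3, 1, 11, 2, 8, 8, 5, 3, 7, 3, 7] sum 97, len 18
Shortest qualifying length: 18.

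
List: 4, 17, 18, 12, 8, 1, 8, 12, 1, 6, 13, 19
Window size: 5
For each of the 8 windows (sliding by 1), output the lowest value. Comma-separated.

4 17 18 12 8 → min 4
17 18 12 8 1 → min 1
18 12 8 1 8 → min 1
12 8 1 8 12 → min 1
8 1 8 12 1 → min 1
1 8 12 1 6 → min 1
8 12 1 6 13 → min 1
12 1 6 13 19 → min 1

4, 1, 1, 1, 1, 1, 1, 1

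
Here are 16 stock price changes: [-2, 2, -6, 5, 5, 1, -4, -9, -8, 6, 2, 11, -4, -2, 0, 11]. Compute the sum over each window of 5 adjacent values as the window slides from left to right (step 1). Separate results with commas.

[-2, 2, -6, 5, 5] → sum 4
[2, -6, 5, 5, 1] → sum 7
[-6, 5, 5, 1, -4] → sum 1
[5, 5, 1, -4, -9] → sum -2
[5, 1, -4, -9, -8] → sum -15
[1, -4, -9, -8, 6] → sum -14
[-4, -9, -8, 6, 2] → sum -13
[-9, -8, 6, 2, 11] → sum 2
[-8, 6, 2, 11, -4] → sum 7
[6, 2, 11, -4, -2] → sum 13
[2, 11, -4, -2, 0] → sum 7
[11, -4, -2, 0, 11] → sum 16

4, 7, 1, -2, -15, -14, -13, 2, 7, 13, 7, 16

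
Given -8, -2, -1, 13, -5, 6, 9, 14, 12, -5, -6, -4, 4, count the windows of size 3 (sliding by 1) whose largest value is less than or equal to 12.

5

-8 -2 -1 → max -1  ≤ 12 ✓
-2 -1 13 → max 13
-1 13 -5 → max 13
13 -5 6 → max 13
-5 6 9 → max 9  ≤ 12 ✓
6 9 14 → max 14
9 14 12 → max 14
14 12 -5 → max 14
12 -5 -6 → max 12  ≤ 12 ✓
-5 -6 -4 → max -4  ≤ 12 ✓
-6 -4 4 → max 4  ≤ 12 ✓
5 windows satisfy the condition.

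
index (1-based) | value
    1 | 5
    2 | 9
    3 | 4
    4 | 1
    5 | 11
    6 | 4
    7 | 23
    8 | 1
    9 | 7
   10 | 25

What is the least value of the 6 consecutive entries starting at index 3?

Elements at indices 3..8: 4, 1, 11, 4, 23, 1
min(4, 1, 11, 4, 23, 1) = 1

1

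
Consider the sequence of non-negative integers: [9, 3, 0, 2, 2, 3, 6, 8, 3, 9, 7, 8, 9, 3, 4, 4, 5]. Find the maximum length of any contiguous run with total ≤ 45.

10

Extend to the right; shrink from the left whenever the sum exceeds 45:
[9] sum 9 len 1
[9, 3] sum 12 len 2
[9, 3, 0] sum 12 len 3
[9, 3, 0, 2] sum 14 len 4
[9, 3, 0, 2, 2] sum 16 len 5
[9, 3, 0, 2, 2, 3] sum 19 len 6
[9, 3, 0, 2, 2, 3, 6] sum 25 len 7
[9, 3, 0, 2, 2, 3, 6, 8] sum 33 len 8
[9, 3, 0, 2, 2, 3, 6, 8, 3] sum 36 len 9
[9, 3, 0, 2, 2, 3, 6, 8, 3, 9] sum 45 len 10
[3, 0, 2, 2, 3, 6, 8, 3, 9, 7] sum 43 len 10
[3, 6, 8, 3, 9, 7, 8] sum 44 len 7
[8, 3, 9, 7, 8, 9] sum 44 len 6
[3, 9, 7, 8, 9, 3] sum 39 len 6
[3, 9, 7, 8, 9, 3, 4] sum 43 len 7
[9, 7, 8, 9, 3, 4, 4] sum 44 len 7
[7, 8, 9, 3, 4, 4, 5] sum 40 len 7
Longest length seen: 10.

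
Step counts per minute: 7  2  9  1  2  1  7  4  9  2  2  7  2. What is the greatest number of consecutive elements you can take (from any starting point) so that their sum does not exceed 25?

6

Extend to the right; shrink from the left whenever the sum exceeds 25:
add 7: [7] sum 7, len 1
add 2: [7, 2] sum 9, len 2
add 9: [7, 2, 9] sum 18, len 3
add 1: [7, 2, 9, 1] sum 19, len 4
add 2: [7, 2, 9, 1, 2] sum 21, len 5
add 1: [7, 2, 9, 1, 2, 1] sum 22, len 6
add 7: [2, 9, 1, 2, 1, 7] sum 22, len 6
add 4: [9, 1, 2, 1, 7, 4] sum 24, len 6
add 9: [1, 2, 1, 7, 4, 9] sum 24, len 6
add 2: [2, 1, 7, 4, 9, 2] sum 25, len 6
add 2: [1, 7, 4, 9, 2, 2] sum 25, len 6
add 7: [4, 9, 2, 2, 7] sum 24, len 5
add 2: [9, 2, 2, 7, 2] sum 22, len 5
Longest length seen: 6.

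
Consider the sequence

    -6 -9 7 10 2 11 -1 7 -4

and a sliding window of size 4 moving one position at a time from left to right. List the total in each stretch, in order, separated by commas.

2, 10, 30, 22, 19, 13

(-6, -9, 7, 10) → sum 2
(-9, 7, 10, 2) → sum 10
(7, 10, 2, 11) → sum 30
(10, 2, 11, -1) → sum 22
(2, 11, -1, 7) → sum 19
(11, -1, 7, -4) → sum 13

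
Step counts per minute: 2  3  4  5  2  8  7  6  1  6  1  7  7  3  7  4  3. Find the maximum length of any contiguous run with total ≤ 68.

14

→ 2: sum 2, len 1
→ 3: sum 5, len 2
→ 4: sum 9, len 3
→ 5: sum 14, len 4
→ 2: sum 16, len 5
→ 8: sum 24, len 6
→ 7: sum 31, len 7
→ 6: sum 37, len 8
→ 1: sum 38, len 9
→ 6: sum 44, len 10
→ 1: sum 45, len 11
→ 7: sum 52, len 12
→ 7: sum 59, len 13
→ 3: sum 62, len 14
→ 7 (dropped 2): sum 67, len 14
→ 4 (dropped 3): sum 68, len 14
→ 3 (dropped 4): sum 67, len 14
Longest length seen: 14.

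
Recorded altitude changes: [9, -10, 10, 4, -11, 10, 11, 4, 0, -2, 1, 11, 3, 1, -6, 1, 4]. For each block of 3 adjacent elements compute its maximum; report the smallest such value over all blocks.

1

9 -10 10 → max 10
-10 10 4 → max 10
10 4 -11 → max 10
4 -11 10 → max 10
-11 10 11 → max 11
10 11 4 → max 11
11 4 0 → max 11
4 0 -2 → max 4
0 -2 1 → max 1
-2 1 11 → max 11
1 11 3 → max 11
11 3 1 → max 11
3 1 -6 → max 3
1 -6 1 → max 1
-6 1 4 → max 4
Smallest of these is 1.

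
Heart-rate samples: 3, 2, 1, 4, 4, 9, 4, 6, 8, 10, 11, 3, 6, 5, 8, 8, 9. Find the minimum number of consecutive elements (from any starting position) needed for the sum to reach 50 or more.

add 3: running sum 3 < 50
add 2: running sum 5 < 50
add 1: running sum 6 < 50
add 4: running sum 10 < 50
add 4: running sum 14 < 50
add 9: running sum 23 < 50
add 4: running sum 27 < 50
add 6: running sum 33 < 50
add 8: running sum 41 < 50
end 9: [3, 2, 1, 4, 4, 9, 4, 6, 8, 10] sum 51, len 10
end 10: [4, 9, 4, 6, 8, 10, 11] sum 52, len 7
end 11: [9, 4, 6, 8, 10, 11, 3] sum 51, len 7
end 12: [9, 4, 6, 8, 10, 11, 3, 6] sum 57, len 8
end 13: [4, 6, 8, 10, 11, 3, 6, 5] sum 53, len 8
end 14: [8, 10, 11, 3, 6, 5, 8] sum 51, len 7
end 15: [10, 11, 3, 6, 5, 8, 8] sum 51, len 7
end 16: [11, 3, 6, 5, 8, 8, 9] sum 50, len 7
Shortest qualifying length: 7.

7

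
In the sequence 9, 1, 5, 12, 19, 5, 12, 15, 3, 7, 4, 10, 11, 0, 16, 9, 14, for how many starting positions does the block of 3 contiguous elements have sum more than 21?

10

9 1 5 → sum 15
1 5 12 → sum 18
5 12 19 → sum 36  > 21 ✓
12 19 5 → sum 36  > 21 ✓
19 5 12 → sum 36  > 21 ✓
5 12 15 → sum 32  > 21 ✓
12 15 3 → sum 30  > 21 ✓
15 3 7 → sum 25  > 21 ✓
3 7 4 → sum 14
7 4 10 → sum 21
4 10 11 → sum 25  > 21 ✓
10 11 0 → sum 21
11 0 16 → sum 27  > 21 ✓
0 16 9 → sum 25  > 21 ✓
16 9 14 → sum 39  > 21 ✓
10 windows satisfy the condition.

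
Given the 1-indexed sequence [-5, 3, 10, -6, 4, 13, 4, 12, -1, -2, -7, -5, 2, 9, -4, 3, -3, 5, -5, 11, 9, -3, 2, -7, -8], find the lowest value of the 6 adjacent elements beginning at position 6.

Elements at indices 6..11: 13, 4, 12, -1, -2, -7
min(13, 4, 12, -1, -2, -7) = -7

-7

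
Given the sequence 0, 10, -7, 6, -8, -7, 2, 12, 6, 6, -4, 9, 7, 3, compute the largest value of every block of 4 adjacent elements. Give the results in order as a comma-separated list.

(0, 10, -7, 6) → max 10
(10, -7, 6, -8) → max 10
(-7, 6, -8, -7) → max 6
(6, -8, -7, 2) → max 6
(-8, -7, 2, 12) → max 12
(-7, 2, 12, 6) → max 12
(2, 12, 6, 6) → max 12
(12, 6, 6, -4) → max 12
(6, 6, -4, 9) → max 9
(6, -4, 9, 7) → max 9
(-4, 9, 7, 3) → max 9

10, 10, 6, 6, 12, 12, 12, 12, 9, 9, 9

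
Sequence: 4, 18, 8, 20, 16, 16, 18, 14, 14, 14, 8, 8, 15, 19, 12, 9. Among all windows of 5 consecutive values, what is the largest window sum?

(4, 18, 8, 20, 16) → sum 66
(18, 8, 20, 16, 16) → sum 78
(8, 20, 16, 16, 18) → sum 78
(20, 16, 16, 18, 14) → sum 84
(16, 16, 18, 14, 14) → sum 78
(16, 18, 14, 14, 14) → sum 76
(18, 14, 14, 14, 8) → sum 68
(14, 14, 14, 8, 8) → sum 58
(14, 14, 8, 8, 15) → sum 59
(14, 8, 8, 15, 19) → sum 64
(8, 8, 15, 19, 12) → sum 62
(8, 15, 19, 12, 9) → sum 63
Largest of these is 84.

84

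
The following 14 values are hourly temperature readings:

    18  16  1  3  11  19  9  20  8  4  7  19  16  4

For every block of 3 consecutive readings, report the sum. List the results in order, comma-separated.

35, 20, 15, 33, 39, 48, 37, 32, 19, 30, 42, 39

(18, 16, 1) → sum 35
(16, 1, 3) → sum 20
(1, 3, 11) → sum 15
(3, 11, 19) → sum 33
(11, 19, 9) → sum 39
(19, 9, 20) → sum 48
(9, 20, 8) → sum 37
(20, 8, 4) → sum 32
(8, 4, 7) → sum 19
(4, 7, 19) → sum 30
(7, 19, 16) → sum 42
(19, 16, 4) → sum 39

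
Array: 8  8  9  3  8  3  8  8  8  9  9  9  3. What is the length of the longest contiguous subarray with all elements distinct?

[8] len 1
[8] len 1
[8, 9] len 2
[8, 9, 3] len 3
[9, 3, 8] len 3
[8, 3] len 2
[3, 8] len 2
[8] len 1
[8] len 1
[8, 9] len 2
[9] len 1
[9] len 1
[9, 3] len 2
Longest all-distinct length: 3.

3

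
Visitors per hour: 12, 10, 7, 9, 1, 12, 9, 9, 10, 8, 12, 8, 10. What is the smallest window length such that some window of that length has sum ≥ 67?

Extend right; whenever the sum reaches 67, record the length and shrink from the left:
add 12: running sum 12 < 67
add 10: running sum 22 < 67
add 7: running sum 29 < 67
add 9: running sum 38 < 67
add 1: running sum 39 < 67
add 12: running sum 51 < 67
add 9: running sum 60 < 67
add 9: shortest ending here [12, 10, 7, 9, 1, 12, 9, 9] sum 69, len 8
add 10: shortest ending here [10, 7, 9, 1, 12, 9, 9, 10] sum 67, len 8
add 8: shortest ending here [10, 7, 9, 1, 12, 9, 9, 10, 8] sum 75, len 9
add 12: shortest ending here [9, 1, 12, 9, 9, 10, 8, 12] sum 70, len 8
add 8: shortest ending here [12, 9, 9, 10, 8, 12, 8] sum 68, len 7
add 10: shortest ending here [12, 9, 9, 10, 8, 12, 8, 10] sum 78, len 8
Shortest qualifying length: 7.

7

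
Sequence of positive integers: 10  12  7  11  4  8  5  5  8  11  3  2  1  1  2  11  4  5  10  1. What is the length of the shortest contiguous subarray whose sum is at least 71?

9

Extend right; whenever the sum reaches 71, record the length and shrink from the left:
add 10: running sum 10 < 71
add 12: running sum 22 < 71
add 7: running sum 29 < 71
add 11: running sum 40 < 71
add 4: running sum 44 < 71
add 8: running sum 52 < 71
add 5: running sum 57 < 71
add 5: running sum 62 < 71
add 8: running sum 70 < 71
end 9: [12, 7, 11, 4, 8, 5, 5, 8, 11] sum 71, len 9
end 10: [12, 7, 11, 4, 8, 5, 5, 8, 11, 3] sum 74, len 10
end 11: [12, 7, 11, 4, 8, 5, 5, 8, 11, 3, 2] sum 76, len 11
end 12: [12, 7, 11, 4, 8, 5, 5, 8, 11, 3, 2, 1] sum 77, len 12
end 13: [12, 7, 11, 4, 8, 5, 5, 8, 11, 3, 2, 1, 1] sum 78, len 13
end 14: [12, 7, 11, 4, 8, 5, 5, 8, 11, 3, 2, 1, 1, 2] sum 80, len 14
end 15: [11, 4, 8, 5, 5, 8, 11, 3, 2, 1, 1, 2, 11] sum 72, len 13
end 16: [11, 4, 8, 5, 5, 8, 11, 3, 2, 1, 1, 2, 11, 4] sum 76, len 14
end 17: [11, 4, 8, 5, 5, 8, 11, 3, 2, 1, 1, 2, 11, 4, 5] sum 81, len 15
end 18: [8, 5, 5, 8, 11, 3, 2, 1, 1, 2, 11, 4, 5, 10] sum 76, len 14
end 19: [8, 5, 5, 8, 11, 3, 2, 1, 1, 2, 11, 4, 5, 10, 1] sum 77, len 15
Shortest qualifying length: 9.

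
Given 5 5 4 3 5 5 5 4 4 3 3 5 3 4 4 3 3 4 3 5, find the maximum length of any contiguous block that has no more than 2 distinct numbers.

[5] 1 distinct, len 1
[5, 5] 1 distinct, len 2
[5, 5, 4] 2 distinct, len 3
[4, 3] 2 distinct, len 2
[3, 5] 2 distinct, len 2
[3, 5, 5] 2 distinct, len 3
[3, 5, 5, 5] 2 distinct, len 4
[5, 5, 5, 4] 2 distinct, len 4
[5, 5, 5, 4, 4] 2 distinct, len 5
[4, 4, 3] 2 distinct, len 3
[4, 4, 3, 3] 2 distinct, len 4
[3, 3, 5] 2 distinct, len 3
[3, 3, 5, 3] 2 distinct, len 4
[3, 4] 2 distinct, len 2
[3, 4, 4] 2 distinct, len 3
[3, 4, 4, 3] 2 distinct, len 4
[3, 4, 4, 3, 3] 2 distinct, len 5
[3, 4, 4, 3, 3, 4] 2 distinct, len 6
[3, 4, 4, 3, 3, 4, 3] 2 distinct, len 7
[3, 5] 2 distinct, len 2
Longest length with ≤2 distinct: 7.

7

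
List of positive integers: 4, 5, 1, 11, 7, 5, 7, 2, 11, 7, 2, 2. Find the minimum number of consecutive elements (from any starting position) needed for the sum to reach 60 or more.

10

add 4: running sum 4 < 60
add 5: running sum 9 < 60
add 1: running sum 10 < 60
add 11: running sum 21 < 60
add 7: running sum 28 < 60
add 5: running sum 33 < 60
add 7: running sum 40 < 60
add 2: running sum 42 < 60
add 11: running sum 53 < 60
add 7: shortest ending here [4, 5, 1, 11, 7, 5, 7, 2, 11, 7] sum 60, len 10
add 2: shortest ending here [4, 5, 1, 11, 7, 5, 7, 2, 11, 7, 2] sum 62, len 11
add 2: shortest ending here [5, 1, 11, 7, 5, 7, 2, 11, 7, 2, 2] sum 60, len 11
Shortest qualifying length: 10.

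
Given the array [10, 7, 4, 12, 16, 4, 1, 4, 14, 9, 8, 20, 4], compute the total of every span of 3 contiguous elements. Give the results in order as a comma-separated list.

21, 23, 32, 32, 21, 9, 19, 27, 31, 37, 32

10 7 4 → sum 21
7 4 12 → sum 23
4 12 16 → sum 32
12 16 4 → sum 32
16 4 1 → sum 21
4 1 4 → sum 9
1 4 14 → sum 19
4 14 9 → sum 27
14 9 8 → sum 31
9 8 20 → sum 37
8 20 4 → sum 32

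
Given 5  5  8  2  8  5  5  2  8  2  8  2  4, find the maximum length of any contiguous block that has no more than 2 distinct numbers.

add 5: window [5] (1 distinct), len 1
add 5: window [5, 5] (1 distinct), len 2
add 8: window [5, 5, 8] (2 distinct), len 3
add 2: window [8, 2] (2 distinct), len 2
add 8: window [8, 2, 8] (2 distinct), len 3
add 5: window [8, 5] (2 distinct), len 2
add 5: window [8, 5, 5] (2 distinct), len 3
add 2: window [5, 5, 2] (2 distinct), len 3
add 8: window [2, 8] (2 distinct), len 2
add 2: window [2, 8, 2] (2 distinct), len 3
add 8: window [2, 8, 2, 8] (2 distinct), len 4
add 2: window [2, 8, 2, 8, 2] (2 distinct), len 5
add 4: window [2, 4] (2 distinct), len 2
Longest length with ≤2 distinct: 5.

5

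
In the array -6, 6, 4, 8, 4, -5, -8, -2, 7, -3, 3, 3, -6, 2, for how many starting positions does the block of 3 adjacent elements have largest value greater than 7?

[-6, 6, 4] → max 6
[6, 4, 8] → max 8  > 7 ✓
[4, 8, 4] → max 8  > 7 ✓
[8, 4, -5] → max 8  > 7 ✓
[4, -5, -8] → max 4
[-5, -8, -2] → max -2
[-8, -2, 7] → max 7
[-2, 7, -3] → max 7
[7, -3, 3] → max 7
[-3, 3, 3] → max 3
[3, 3, -6] → max 3
[3, -6, 2] → max 3
3 windows satisfy the condition.

3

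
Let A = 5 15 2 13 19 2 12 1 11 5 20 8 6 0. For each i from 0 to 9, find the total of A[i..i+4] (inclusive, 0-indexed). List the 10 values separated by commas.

54, 51, 48, 47, 45, 31, 49, 45, 50, 39

Sliding a size-5 window across the 14 values:
(5, 15, 2, 13, 19) → sum 54
(15, 2, 13, 19, 2) → sum 51
(2, 13, 19, 2, 12) → sum 48
(13, 19, 2, 12, 1) → sum 47
(19, 2, 12, 1, 11) → sum 45
(2, 12, 1, 11, 5) → sum 31
(12, 1, 11, 5, 20) → sum 49
(1, 11, 5, 20, 8) → sum 45
(11, 5, 20, 8, 6) → sum 50
(5, 20, 8, 6, 0) → sum 39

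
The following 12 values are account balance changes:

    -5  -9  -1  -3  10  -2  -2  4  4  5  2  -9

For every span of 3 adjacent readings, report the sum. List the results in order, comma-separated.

-15, -13, 6, 5, 6, 0, 6, 13, 11, -2

(-5, -9, -1) → sum -15
(-9, -1, -3) → sum -13
(-1, -3, 10) → sum 6
(-3, 10, -2) → sum 5
(10, -2, -2) → sum 6
(-2, -2, 4) → sum 0
(-2, 4, 4) → sum 6
(4, 4, 5) → sum 13
(4, 5, 2) → sum 11
(5, 2, -9) → sum -2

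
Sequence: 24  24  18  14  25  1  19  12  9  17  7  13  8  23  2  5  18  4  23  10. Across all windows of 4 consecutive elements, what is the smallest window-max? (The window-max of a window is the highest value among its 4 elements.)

17

[24, 24, 18, 14] → max 24
[24, 18, 14, 25] → max 25
[18, 14, 25, 1] → max 25
[14, 25, 1, 19] → max 25
[25, 1, 19, 12] → max 25
[1, 19, 12, 9] → max 19
[19, 12, 9, 17] → max 19
[12, 9, 17, 7] → max 17
[9, 17, 7, 13] → max 17
[17, 7, 13, 8] → max 17
[7, 13, 8, 23] → max 23
[13, 8, 23, 2] → max 23
[8, 23, 2, 5] → max 23
[23, 2, 5, 18] → max 23
[2, 5, 18, 4] → max 18
[5, 18, 4, 23] → max 23
[18, 4, 23, 10] → max 23
Smallest of these is 17.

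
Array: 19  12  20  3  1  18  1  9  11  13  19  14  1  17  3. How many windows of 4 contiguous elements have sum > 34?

9

(19, 12, 20, 3) → sum 54  > 34 ✓
(12, 20, 3, 1) → sum 36  > 34 ✓
(20, 3, 1, 18) → sum 42  > 34 ✓
(3, 1, 18, 1) → sum 23
(1, 18, 1, 9) → sum 29
(18, 1, 9, 11) → sum 39  > 34 ✓
(1, 9, 11, 13) → sum 34
(9, 11, 13, 19) → sum 52  > 34 ✓
(11, 13, 19, 14) → sum 57  > 34 ✓
(13, 19, 14, 1) → sum 47  > 34 ✓
(19, 14, 1, 17) → sum 51  > 34 ✓
(14, 1, 17, 3) → sum 35  > 34 ✓
9 windows satisfy the condition.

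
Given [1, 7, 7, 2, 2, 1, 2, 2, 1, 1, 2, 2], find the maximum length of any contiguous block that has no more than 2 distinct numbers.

[1] 1 distinct, len 1
[1, 7] 2 distinct, len 2
[1, 7, 7] 2 distinct, len 3
[7, 7, 2] 2 distinct, len 3
[7, 7, 2, 2] 2 distinct, len 4
[2, 2, 1] 2 distinct, len 3
[2, 2, 1, 2] 2 distinct, len 4
[2, 2, 1, 2, 2] 2 distinct, len 5
[2, 2, 1, 2, 2, 1] 2 distinct, len 6
[2, 2, 1, 2, 2, 1, 1] 2 distinct, len 7
[2, 2, 1, 2, 2, 1, 1, 2] 2 distinct, len 8
[2, 2, 1, 2, 2, 1, 1, 2, 2] 2 distinct, len 9
Longest length with ≤2 distinct: 9.

9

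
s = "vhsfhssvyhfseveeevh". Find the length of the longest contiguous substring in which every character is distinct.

6

add v: [v] len 1
add h: [v, h] len 2
add s: [v, h, s] len 3
add f: [v, h, s, f] len 4
add h (repeat h, move left end past it): [s, f, h] len 3
add s (repeat s, move left end past it): [f, h, s] len 3
add s (repeat s, move left end past it): [s] len 1
add v: [s, v] len 2
add y: [s, v, y] len 3
add h: [s, v, y, h] len 4
add f: [s, v, y, h, f] len 5
add s (repeat s, move left end past it): [v, y, h, f, s] len 5
add e: [v, y, h, f, s, e] len 6
add v (repeat v, move left end past it): [y, h, f, s, e, v] len 6
add e (repeat e, move left end past it): [v, e] len 2
add e (repeat e, move left end past it): [e] len 1
add e (repeat e, move left end past it): [e] len 1
add v: [e, v] len 2
add h: [e, v, h] len 3
Longest all-distinct length: 6.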